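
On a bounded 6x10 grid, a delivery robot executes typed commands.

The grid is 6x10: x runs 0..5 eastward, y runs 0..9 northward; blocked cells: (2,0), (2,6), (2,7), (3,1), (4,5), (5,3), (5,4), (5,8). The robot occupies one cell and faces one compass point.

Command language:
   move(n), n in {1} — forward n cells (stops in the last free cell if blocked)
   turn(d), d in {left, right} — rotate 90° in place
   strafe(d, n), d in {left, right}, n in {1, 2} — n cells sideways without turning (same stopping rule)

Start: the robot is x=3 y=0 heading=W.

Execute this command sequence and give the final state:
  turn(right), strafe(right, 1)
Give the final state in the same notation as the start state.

x=4 y=0 heading=N

initial: x=3 y=0 heading=W
t=1 turn(right) ⇒ x=3 y=0 heading=N
t=2 strafe(right, 1) ⇒ x=4 y=0 heading=N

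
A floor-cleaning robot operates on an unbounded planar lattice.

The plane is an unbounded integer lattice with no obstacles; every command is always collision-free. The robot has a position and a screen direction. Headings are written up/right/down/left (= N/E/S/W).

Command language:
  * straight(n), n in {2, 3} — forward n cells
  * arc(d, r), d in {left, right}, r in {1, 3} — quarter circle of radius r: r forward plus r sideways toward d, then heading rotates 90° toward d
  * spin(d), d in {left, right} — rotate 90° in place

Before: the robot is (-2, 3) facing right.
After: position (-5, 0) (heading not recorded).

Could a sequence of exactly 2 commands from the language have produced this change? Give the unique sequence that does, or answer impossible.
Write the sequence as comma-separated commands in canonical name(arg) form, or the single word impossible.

spin(right), arc(right, 3)

key: running arc(right, 3) before spin(right) would end elsewhere — order is forced
begin: (-2, 3) facing right
t=1 spin(right) ⇒ (-2, 3) facing down
t=2 arc(right, 3) ⇒ (-5, 0) facing left
no rival 2-sequence matches.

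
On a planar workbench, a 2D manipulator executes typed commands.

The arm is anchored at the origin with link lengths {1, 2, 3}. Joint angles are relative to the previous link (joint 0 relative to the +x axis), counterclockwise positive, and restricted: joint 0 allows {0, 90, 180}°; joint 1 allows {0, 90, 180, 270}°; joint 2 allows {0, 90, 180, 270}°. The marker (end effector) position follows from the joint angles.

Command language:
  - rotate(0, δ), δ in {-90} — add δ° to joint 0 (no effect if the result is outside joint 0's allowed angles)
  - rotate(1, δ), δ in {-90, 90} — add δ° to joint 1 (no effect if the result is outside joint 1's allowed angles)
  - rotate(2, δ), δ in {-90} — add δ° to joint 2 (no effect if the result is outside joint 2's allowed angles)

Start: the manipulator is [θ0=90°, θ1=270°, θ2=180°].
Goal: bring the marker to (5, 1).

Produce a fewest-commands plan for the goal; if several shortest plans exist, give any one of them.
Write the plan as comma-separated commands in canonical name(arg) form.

rotate(2, -90), rotate(2, -90)

from: [θ0=90°, θ1=270°, θ2=180°]
t=1 rotate(2, -90) ⇒ [θ0=90°, θ1=270°, θ2=90°]
t=2 rotate(2, -90) ⇒ [θ0=90°, θ1=270°, θ2=0°]
shorter routes all fall short; 2 is best.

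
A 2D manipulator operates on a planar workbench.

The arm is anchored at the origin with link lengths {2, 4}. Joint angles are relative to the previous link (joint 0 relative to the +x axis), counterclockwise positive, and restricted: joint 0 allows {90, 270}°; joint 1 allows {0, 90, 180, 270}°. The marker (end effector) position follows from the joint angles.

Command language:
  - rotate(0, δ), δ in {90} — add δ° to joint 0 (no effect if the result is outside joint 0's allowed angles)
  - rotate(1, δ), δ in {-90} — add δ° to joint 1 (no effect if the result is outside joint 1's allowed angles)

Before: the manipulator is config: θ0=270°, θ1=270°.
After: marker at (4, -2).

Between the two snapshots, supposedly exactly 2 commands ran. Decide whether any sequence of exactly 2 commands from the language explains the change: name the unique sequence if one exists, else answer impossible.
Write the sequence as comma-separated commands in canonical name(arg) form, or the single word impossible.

rotate(1, -90), rotate(1, -90)

start: config: θ0=270°, θ1=270°
1. rotate(1, -90) → config: θ0=270°, θ1=180°
2. rotate(1, -90) → config: θ0=270°, θ1=90°
no other 2-command option fits: unique.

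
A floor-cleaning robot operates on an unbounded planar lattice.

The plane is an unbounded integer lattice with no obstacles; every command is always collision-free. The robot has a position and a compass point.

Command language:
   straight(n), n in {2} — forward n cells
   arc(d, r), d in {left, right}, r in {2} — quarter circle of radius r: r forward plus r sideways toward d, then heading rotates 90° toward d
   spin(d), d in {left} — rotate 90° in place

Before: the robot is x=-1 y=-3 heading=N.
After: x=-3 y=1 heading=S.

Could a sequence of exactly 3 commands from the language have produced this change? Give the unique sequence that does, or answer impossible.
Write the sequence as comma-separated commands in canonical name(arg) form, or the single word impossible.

key: running spin(left) before straight(2) would end elsewhere — order is forced
from: x=-1 y=-3 heading=N
step 1 (straight(2)): x=-1 y=-1 heading=N
step 2 (arc(left, 2)): x=-3 y=1 heading=W
step 3 (spin(left)): x=-3 y=1 heading=S
no other 3-command option fits: unique.

straight(2), arc(left, 2), spin(left)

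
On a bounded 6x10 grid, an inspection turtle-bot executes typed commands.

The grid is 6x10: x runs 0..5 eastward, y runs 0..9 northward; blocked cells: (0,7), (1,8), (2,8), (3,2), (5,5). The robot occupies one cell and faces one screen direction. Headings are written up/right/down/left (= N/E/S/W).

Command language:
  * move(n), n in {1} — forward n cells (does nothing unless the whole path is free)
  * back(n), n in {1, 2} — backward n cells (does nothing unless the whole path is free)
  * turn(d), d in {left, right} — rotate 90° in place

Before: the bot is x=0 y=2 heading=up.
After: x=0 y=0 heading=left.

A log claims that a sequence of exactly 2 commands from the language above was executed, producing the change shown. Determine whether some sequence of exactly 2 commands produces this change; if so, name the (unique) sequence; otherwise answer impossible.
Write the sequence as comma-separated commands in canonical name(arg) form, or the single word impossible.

back(2), turn(left)

key: cell and facing (now W) both changed — the 2 commands mix motion and turning
start: x=0 y=2 heading=up
[1] after back(2): x=0 y=0 heading=up
[2] after turn(left): x=0 y=0 heading=left
all 25 alternatives checked — unique.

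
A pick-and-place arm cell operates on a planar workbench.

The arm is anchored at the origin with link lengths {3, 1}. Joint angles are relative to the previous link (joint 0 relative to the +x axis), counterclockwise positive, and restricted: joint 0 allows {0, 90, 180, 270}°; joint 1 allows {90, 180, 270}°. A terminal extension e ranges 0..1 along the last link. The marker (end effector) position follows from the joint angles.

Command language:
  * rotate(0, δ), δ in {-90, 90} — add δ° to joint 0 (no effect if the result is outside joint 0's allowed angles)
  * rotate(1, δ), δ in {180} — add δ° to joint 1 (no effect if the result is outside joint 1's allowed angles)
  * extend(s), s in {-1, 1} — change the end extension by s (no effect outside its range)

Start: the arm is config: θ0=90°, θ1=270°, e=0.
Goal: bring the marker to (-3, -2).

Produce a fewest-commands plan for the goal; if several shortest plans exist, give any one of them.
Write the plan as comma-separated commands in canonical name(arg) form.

extend(1), rotate(0, 90), rotate(1, 180)

begin: config: θ0=90°, θ1=270°, e=0
step 1 (extend(1)): config: θ0=90°, θ1=270°, e=1
step 2 (rotate(0, 90)): config: θ0=180°, θ1=270°, e=1
step 3 (rotate(1, 180)): config: θ0=180°, θ1=90°, e=1
minimal: 3 command(s), checked below 3.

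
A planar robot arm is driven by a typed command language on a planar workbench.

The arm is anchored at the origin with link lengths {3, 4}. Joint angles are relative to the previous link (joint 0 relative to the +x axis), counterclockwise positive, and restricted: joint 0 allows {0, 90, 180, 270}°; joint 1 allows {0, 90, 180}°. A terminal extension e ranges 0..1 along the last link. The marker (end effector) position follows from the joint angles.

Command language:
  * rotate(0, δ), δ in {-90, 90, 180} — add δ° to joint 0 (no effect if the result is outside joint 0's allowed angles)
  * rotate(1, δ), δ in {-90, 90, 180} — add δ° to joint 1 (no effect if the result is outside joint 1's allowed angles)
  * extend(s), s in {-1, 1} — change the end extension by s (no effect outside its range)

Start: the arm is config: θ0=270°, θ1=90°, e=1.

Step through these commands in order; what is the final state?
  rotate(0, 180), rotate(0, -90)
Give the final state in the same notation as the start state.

config: θ0=0°, θ1=90°, e=1

from: config: θ0=270°, θ1=90°, e=1
1. rotate(0, 180) → config: θ0=90°, θ1=90°, e=1
2. rotate(0, -90) → config: θ0=0°, θ1=90°, e=1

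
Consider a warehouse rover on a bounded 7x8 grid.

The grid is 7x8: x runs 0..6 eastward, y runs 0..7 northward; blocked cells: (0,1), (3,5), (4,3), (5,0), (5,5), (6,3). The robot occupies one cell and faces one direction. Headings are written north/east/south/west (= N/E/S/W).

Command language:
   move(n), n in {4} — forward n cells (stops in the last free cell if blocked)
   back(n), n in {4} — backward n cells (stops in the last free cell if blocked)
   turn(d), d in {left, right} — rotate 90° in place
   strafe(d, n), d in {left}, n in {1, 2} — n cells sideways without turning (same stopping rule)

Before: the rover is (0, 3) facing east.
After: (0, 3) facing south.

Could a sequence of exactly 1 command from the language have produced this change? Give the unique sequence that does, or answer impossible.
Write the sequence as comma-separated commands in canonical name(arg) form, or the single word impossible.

key: parked at (0,3) the whole time — nothing moves the robot
from: (0, 3) facing east
[1] after turn(right): (0, 3) facing south
no rival 1-sequence matches.

turn(right)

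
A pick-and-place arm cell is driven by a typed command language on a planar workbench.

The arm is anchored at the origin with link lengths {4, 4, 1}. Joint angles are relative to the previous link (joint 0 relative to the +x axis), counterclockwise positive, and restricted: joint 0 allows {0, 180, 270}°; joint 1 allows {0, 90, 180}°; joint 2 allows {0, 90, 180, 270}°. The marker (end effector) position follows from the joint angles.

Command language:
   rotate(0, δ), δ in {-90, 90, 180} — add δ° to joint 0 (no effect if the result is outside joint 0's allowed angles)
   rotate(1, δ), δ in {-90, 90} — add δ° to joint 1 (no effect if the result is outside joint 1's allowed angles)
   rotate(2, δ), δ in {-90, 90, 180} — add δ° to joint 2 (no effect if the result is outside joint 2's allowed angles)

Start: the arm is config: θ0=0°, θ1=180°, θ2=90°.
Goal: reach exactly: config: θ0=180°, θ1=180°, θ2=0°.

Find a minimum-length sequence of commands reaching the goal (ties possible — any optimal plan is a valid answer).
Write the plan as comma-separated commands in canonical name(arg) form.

initial: config: θ0=0°, θ1=180°, θ2=90°
1. rotate(2, -90) → config: θ0=0°, θ1=180°, θ2=0°
2. rotate(0, 180) → config: θ0=180°, θ1=180°, θ2=0°
nothing shorter than 2 reaches the goal.

rotate(2, -90), rotate(0, 180)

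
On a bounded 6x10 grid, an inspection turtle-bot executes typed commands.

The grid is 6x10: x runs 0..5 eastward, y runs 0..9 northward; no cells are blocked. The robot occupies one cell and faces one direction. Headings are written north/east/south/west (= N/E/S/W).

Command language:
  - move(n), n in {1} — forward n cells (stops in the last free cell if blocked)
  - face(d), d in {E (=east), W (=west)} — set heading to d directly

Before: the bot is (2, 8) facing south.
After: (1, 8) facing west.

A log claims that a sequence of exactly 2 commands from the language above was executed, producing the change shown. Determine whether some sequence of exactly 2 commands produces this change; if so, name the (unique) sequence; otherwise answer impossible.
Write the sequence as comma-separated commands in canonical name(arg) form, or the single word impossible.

face(W), move(1)

key: running move(1) before face(W) would end elsewhere — order is forced
t0: (2, 8) facing south
[1] after face(W): (2, 8) facing west
[2] after move(1): (1, 8) facing west
no other 2-command option fits: unique.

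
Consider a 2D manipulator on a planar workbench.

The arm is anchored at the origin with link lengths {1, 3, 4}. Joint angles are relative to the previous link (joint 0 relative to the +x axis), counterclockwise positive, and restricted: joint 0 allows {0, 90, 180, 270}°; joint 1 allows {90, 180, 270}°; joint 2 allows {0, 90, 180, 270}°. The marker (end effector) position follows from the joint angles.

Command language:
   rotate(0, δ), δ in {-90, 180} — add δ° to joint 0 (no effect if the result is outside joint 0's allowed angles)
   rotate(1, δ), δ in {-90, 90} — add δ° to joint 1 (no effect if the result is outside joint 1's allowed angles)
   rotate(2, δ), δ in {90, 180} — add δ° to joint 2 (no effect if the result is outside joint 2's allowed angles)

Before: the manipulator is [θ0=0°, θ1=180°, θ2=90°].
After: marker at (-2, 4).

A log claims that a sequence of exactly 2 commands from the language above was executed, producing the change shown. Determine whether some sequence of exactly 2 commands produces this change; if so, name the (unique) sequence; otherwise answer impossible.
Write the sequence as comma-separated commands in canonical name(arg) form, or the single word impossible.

rotate(2, 90), rotate(2, 90)

t0: [θ0=0°, θ1=180°, θ2=90°]
[1] after rotate(2, 90): [θ0=0°, θ1=180°, θ2=180°]
[2] after rotate(2, 90): [θ0=0°, θ1=180°, θ2=270°]
all 36 alternatives checked — unique.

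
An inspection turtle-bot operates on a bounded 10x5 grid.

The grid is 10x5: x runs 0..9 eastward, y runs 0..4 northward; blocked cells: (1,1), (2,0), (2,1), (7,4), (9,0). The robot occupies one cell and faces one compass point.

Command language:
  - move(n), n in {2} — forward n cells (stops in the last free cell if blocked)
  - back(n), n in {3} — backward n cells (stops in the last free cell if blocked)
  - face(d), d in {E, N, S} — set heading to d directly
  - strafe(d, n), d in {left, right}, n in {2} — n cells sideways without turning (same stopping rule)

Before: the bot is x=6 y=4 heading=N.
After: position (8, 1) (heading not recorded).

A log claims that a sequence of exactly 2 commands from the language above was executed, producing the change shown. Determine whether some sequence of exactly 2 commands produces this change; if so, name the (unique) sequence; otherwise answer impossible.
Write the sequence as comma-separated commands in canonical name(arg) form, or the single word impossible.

key: running strafe(right, 2) before back(3) would end elsewhere — order is forced
begin: x=6 y=4 heading=N
t=1 back(3) ⇒ x=6 y=1 heading=N
t=2 strafe(right, 2) ⇒ x=8 y=1 heading=N
uniquely the one of 49 2-step routes that fits.

back(3), strafe(right, 2)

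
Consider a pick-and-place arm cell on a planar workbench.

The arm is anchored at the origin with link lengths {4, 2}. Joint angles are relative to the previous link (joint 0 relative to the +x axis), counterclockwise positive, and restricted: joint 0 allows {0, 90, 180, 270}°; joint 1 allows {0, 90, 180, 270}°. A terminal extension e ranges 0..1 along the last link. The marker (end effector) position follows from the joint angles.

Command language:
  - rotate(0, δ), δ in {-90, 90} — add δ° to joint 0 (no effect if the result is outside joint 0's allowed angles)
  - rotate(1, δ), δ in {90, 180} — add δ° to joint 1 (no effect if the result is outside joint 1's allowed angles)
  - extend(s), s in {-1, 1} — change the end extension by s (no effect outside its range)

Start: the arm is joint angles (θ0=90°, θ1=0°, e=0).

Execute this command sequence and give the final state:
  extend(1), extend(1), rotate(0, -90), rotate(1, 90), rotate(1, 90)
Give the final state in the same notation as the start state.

joint angles (θ0=0°, θ1=180°, e=1)

start: joint angles (θ0=90°, θ1=0°, e=0)
step 1 (extend(1)): joint angles (θ0=90°, θ1=0°, e=1)
step 2 (extend(1)): joint angles (θ0=90°, θ1=0°, e=1)
step 3 (rotate(0, -90)): joint angles (θ0=0°, θ1=0°, e=1)
step 4 (rotate(1, 90)): joint angles (θ0=0°, θ1=90°, e=1)
step 5 (rotate(1, 90)): joint angles (θ0=0°, θ1=180°, e=1)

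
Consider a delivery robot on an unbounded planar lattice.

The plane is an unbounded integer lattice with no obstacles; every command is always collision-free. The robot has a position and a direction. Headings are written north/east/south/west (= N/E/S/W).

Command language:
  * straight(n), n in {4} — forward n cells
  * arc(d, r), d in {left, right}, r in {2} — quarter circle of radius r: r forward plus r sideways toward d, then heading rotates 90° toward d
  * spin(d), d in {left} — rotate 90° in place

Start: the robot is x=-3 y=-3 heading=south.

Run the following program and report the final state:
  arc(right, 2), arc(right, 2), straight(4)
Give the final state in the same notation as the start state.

start: x=-3 y=-3 heading=south
1. arc(right, 2) → x=-5 y=-5 heading=west
2. arc(right, 2) → x=-7 y=-3 heading=north
3. straight(4) → x=-7 y=1 heading=north

x=-7 y=1 heading=north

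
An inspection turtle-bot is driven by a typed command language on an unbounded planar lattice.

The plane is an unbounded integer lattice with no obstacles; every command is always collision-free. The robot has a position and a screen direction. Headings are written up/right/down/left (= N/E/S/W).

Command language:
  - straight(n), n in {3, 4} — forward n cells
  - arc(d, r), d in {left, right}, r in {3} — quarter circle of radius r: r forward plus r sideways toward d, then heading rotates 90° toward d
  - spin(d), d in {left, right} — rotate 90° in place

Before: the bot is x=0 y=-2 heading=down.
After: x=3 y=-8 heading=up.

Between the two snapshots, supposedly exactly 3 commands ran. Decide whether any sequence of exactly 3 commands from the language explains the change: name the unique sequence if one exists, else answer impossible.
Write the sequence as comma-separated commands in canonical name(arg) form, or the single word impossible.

key: running spin(left) before straight(3) would end elsewhere — order is forced
begin: x=0 y=-2 heading=down
1. straight(3) → x=0 y=-5 heading=down
2. arc(left, 3) → x=3 y=-8 heading=right
3. spin(left) → x=3 y=-8 heading=up
no other 3-command option fits: unique.

straight(3), arc(left, 3), spin(left)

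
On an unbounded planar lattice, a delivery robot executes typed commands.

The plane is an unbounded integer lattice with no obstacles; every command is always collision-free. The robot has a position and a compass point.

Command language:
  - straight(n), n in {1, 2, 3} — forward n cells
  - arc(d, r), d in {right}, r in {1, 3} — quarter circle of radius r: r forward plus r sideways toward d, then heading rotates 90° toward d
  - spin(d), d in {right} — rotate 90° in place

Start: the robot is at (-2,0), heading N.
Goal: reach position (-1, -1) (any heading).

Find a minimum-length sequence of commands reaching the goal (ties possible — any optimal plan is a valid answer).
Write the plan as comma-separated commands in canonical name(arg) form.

spin(right), arc(right, 1)

begin: at (-2,0), heading N
t=1 spin(right) ⇒ at (-2,0), heading E
t=2 arc(right, 1) ⇒ at (-1,-1), heading S
no 1-step plan works, so 2 is optimal.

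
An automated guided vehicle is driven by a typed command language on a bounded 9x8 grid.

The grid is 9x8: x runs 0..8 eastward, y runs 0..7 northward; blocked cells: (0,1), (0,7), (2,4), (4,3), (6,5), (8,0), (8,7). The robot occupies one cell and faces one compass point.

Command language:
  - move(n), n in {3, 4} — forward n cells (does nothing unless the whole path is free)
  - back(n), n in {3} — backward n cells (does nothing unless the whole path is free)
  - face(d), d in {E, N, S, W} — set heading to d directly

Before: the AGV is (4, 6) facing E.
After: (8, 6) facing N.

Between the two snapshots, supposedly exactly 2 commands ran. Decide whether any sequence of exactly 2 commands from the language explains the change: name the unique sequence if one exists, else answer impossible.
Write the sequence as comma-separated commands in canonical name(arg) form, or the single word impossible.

move(4), face(N)

key: position moved to (8,6) AND the heading swung to N — translation plus rotation needed
begin: (4, 6) facing E
step 1 (move(4)): (8, 6) facing E
step 2 (face(N)): (8, 6) facing N
all 49 alternatives checked — unique.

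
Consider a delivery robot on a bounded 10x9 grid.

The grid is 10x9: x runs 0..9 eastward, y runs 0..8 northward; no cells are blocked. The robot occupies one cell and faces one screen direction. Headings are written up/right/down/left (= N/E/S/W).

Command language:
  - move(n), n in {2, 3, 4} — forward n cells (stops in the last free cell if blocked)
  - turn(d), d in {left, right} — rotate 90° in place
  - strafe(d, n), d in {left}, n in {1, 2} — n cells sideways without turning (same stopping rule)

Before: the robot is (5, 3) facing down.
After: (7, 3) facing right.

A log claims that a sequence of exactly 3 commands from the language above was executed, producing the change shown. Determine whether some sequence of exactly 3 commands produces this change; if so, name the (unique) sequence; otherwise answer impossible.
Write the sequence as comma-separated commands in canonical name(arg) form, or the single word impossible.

strafe(left, 1), strafe(left, 1), turn(left)

key: position moved to (7,3) AND the heading swung to E — translation plus rotation needed
initial: (5, 3) facing down
step 1 (strafe(left, 1)): (6, 3) facing down
step 2 (strafe(left, 1)): (7, 3) facing down
step 3 (turn(left)): (7, 3) facing right
all 343 alternatives checked — unique.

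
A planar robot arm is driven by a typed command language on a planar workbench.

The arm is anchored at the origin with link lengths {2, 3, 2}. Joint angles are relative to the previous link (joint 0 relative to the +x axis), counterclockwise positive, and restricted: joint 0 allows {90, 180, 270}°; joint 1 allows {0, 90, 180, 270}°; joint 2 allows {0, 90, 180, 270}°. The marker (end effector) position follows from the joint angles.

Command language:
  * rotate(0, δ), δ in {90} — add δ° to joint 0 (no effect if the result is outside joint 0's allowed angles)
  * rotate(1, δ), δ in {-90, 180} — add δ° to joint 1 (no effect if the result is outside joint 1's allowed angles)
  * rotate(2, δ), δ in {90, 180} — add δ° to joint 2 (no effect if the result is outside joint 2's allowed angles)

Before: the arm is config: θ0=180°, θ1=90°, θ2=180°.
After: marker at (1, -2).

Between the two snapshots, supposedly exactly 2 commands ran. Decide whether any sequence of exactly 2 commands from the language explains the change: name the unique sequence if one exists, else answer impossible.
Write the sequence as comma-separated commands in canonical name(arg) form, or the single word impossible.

rotate(0, 90), rotate(0, 90)

begin: config: θ0=180°, θ1=90°, θ2=180°
t=1 rotate(0, 90) ⇒ config: θ0=270°, θ1=90°, θ2=180°
t=2 rotate(0, 90) ⇒ config: θ0=270°, θ1=90°, θ2=180°
all 25 alternatives checked — unique.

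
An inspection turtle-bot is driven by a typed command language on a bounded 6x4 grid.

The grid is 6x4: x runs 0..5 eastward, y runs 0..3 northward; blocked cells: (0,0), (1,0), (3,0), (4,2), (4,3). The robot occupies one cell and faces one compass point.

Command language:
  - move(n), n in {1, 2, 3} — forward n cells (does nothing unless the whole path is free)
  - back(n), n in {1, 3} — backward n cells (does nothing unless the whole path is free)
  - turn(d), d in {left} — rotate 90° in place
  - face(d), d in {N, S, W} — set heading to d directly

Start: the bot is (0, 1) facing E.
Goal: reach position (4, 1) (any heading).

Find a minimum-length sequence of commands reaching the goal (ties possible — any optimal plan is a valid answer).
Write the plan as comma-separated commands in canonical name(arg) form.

from: (0, 1) facing E
step 1 (move(2)): (2, 1) facing E
step 2 (move(2)): (4, 1) facing E
minimal: 2 command(s), checked below 2.

move(2), move(2)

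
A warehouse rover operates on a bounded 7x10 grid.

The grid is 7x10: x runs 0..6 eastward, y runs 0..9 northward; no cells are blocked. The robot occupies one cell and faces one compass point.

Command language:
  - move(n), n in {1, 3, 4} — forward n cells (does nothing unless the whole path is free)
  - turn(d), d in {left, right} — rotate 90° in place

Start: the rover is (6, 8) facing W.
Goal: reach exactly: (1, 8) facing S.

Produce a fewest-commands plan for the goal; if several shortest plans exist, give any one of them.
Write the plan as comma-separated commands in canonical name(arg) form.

move(4), move(1), turn(left)

begin: (6, 8) facing W
t=1 move(4) ⇒ (2, 8) facing W
t=2 move(1) ⇒ (1, 8) facing W
t=3 turn(left) ⇒ (1, 8) facing S
shorter routes all fall short; 3 is best.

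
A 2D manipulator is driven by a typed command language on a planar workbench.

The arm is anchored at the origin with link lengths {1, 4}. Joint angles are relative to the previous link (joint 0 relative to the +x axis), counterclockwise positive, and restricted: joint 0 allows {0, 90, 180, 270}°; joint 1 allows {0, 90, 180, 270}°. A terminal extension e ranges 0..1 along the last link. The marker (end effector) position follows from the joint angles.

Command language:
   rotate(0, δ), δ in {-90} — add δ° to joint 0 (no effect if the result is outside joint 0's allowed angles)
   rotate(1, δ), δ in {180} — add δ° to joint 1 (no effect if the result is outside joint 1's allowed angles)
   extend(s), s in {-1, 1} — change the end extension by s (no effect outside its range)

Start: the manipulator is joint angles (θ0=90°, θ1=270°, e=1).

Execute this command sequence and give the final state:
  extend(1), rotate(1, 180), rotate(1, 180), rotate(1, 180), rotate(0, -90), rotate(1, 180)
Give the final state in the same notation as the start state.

joint angles (θ0=0°, θ1=270°, e=1)

from: joint angles (θ0=90°, θ1=270°, e=1)
1. extend(1) → joint angles (θ0=90°, θ1=270°, e=1)
2. rotate(1, 180) → joint angles (θ0=90°, θ1=90°, e=1)
3. rotate(1, 180) → joint angles (θ0=90°, θ1=270°, e=1)
4. rotate(1, 180) → joint angles (θ0=90°, θ1=90°, e=1)
5. rotate(0, -90) → joint angles (θ0=0°, θ1=90°, e=1)
6. rotate(1, 180) → joint angles (θ0=0°, θ1=270°, e=1)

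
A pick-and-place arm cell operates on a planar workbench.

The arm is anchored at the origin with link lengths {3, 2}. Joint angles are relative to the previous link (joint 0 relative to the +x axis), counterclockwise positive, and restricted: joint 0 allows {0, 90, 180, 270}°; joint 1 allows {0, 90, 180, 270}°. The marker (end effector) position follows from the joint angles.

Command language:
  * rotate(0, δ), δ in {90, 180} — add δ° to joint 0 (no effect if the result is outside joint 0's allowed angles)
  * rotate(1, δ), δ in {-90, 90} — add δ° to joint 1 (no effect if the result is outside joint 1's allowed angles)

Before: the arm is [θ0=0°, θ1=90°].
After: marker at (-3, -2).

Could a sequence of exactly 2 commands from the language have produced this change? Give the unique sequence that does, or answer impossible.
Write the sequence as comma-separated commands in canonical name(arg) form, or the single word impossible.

rotate(0, 90), rotate(0, 90)

begin: [θ0=0°, θ1=90°]
t=1 rotate(0, 90) ⇒ [θ0=90°, θ1=90°]
t=2 rotate(0, 90) ⇒ [θ0=180°, θ1=90°]
no other 2-command option fits: unique.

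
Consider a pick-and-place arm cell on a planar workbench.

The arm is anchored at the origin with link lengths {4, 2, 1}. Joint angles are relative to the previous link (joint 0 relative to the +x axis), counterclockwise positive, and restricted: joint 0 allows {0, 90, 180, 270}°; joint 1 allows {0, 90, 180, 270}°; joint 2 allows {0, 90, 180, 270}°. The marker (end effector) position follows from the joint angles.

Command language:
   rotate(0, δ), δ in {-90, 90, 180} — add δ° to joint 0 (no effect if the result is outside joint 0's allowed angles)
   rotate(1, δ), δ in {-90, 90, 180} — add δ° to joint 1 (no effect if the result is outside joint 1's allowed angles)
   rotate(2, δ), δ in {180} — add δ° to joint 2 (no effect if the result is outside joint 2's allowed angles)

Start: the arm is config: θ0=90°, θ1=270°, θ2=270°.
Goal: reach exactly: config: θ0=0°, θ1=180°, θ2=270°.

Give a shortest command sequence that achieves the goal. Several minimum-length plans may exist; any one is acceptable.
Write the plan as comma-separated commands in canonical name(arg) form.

rotate(1, -90), rotate(0, -90)

from: config: θ0=90°, θ1=270°, θ2=270°
step 1 (rotate(1, -90)): config: θ0=90°, θ1=180°, θ2=270°
step 2 (rotate(0, -90)): config: θ0=0°, θ1=180°, θ2=270°
no 1-step plan works, so 2 is optimal.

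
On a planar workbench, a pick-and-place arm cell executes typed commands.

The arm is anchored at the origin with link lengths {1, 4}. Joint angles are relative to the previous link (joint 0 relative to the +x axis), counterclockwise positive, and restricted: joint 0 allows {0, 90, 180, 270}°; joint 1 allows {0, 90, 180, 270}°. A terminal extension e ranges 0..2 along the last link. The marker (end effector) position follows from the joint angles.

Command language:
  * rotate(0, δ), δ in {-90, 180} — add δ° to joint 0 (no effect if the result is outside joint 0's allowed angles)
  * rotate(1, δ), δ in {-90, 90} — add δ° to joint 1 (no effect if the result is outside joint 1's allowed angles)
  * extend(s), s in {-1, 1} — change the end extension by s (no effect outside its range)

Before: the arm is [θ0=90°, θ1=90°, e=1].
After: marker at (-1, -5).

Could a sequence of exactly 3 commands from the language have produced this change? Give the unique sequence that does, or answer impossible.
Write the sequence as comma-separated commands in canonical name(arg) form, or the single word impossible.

begin: [θ0=90°, θ1=90°, e=1]
[1] after rotate(0, -90): [θ0=0°, θ1=90°, e=1]
[2] after rotate(0, -90): [θ0=270°, θ1=90°, e=1]
[3] after rotate(0, -90): [θ0=180°, θ1=90°, e=1]
no rival 3-sequence matches.

rotate(0, -90), rotate(0, -90), rotate(0, -90)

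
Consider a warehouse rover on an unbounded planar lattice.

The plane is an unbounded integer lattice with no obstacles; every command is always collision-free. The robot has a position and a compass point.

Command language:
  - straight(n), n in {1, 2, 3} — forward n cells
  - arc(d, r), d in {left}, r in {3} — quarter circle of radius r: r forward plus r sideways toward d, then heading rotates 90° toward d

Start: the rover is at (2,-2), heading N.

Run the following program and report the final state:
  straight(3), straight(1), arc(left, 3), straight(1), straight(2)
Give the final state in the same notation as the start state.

at (-4,5), heading W

begin: at (2,-2), heading N
step 1 (straight(3)): at (2,1), heading N
step 2 (straight(1)): at (2,2), heading N
step 3 (arc(left, 3)): at (-1,5), heading W
step 4 (straight(1)): at (-2,5), heading W
step 5 (straight(2)): at (-4,5), heading W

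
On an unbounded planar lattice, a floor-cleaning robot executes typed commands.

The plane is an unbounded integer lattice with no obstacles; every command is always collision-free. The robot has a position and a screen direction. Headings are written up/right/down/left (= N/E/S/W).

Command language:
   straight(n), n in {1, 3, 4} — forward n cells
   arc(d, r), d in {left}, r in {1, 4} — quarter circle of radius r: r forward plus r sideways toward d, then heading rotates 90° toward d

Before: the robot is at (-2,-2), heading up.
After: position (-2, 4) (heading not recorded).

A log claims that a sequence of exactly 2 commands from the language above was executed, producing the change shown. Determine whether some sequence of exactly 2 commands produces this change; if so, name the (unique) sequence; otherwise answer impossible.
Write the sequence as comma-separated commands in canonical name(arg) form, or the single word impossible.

initial: at (-2,-2), heading up
t=1 straight(3) ⇒ at (-2,1), heading up
t=2 straight(3) ⇒ at (-2,4), heading up
no other 2-command option fits: unique.

straight(3), straight(3)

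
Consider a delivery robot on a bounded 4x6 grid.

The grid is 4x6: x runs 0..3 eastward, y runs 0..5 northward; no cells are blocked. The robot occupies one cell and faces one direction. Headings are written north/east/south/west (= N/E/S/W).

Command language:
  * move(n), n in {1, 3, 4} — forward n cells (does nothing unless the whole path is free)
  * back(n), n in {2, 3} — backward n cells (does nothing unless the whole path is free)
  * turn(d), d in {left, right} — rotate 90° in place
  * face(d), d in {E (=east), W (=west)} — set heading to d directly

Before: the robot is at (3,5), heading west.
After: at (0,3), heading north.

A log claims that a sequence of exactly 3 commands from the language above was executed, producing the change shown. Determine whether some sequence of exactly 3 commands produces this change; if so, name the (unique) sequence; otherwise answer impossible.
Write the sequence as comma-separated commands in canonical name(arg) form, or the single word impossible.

move(3), turn(right), back(2)

key: position moved to (0,3) AND the heading swung to N — translation plus rotation needed
start: at (3,5), heading west
step 1 (move(3)): at (0,5), heading west
step 2 (turn(right)): at (0,5), heading north
step 3 (back(2)): at (0,3), heading north
no rival 3-sequence matches.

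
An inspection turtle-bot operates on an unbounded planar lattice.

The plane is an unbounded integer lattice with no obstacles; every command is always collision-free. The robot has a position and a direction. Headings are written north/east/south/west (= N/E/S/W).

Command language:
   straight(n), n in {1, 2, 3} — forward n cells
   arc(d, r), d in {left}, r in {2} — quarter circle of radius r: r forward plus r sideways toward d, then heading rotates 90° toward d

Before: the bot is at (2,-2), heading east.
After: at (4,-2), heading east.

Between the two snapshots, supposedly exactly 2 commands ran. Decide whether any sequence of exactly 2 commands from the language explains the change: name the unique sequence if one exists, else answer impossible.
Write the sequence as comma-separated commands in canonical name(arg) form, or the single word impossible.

key: still facing E at the end — nothing in the sequence rotates
start: at (2,-2), heading east
t=1 straight(1) ⇒ at (3,-2), heading east
t=2 straight(1) ⇒ at (4,-2), heading east
all 16 alternatives checked — unique.

straight(1), straight(1)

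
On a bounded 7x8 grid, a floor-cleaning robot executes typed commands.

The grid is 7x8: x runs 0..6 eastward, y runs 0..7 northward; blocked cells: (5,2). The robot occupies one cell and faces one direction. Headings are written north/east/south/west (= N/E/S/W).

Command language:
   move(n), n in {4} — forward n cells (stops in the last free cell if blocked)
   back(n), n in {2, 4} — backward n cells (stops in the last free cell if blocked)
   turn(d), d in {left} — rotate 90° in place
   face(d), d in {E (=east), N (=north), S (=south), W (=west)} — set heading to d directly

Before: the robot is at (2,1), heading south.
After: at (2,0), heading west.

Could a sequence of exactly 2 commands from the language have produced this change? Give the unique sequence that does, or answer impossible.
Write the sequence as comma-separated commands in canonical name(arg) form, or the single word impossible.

key: order matters: swapping move(4) and face(W) lands elsewhere
from: at (2,1), heading south
1. move(4) → at (2,0), heading south
2. face(W) → at (2,0), heading west
no rival 2-sequence matches.

move(4), face(W)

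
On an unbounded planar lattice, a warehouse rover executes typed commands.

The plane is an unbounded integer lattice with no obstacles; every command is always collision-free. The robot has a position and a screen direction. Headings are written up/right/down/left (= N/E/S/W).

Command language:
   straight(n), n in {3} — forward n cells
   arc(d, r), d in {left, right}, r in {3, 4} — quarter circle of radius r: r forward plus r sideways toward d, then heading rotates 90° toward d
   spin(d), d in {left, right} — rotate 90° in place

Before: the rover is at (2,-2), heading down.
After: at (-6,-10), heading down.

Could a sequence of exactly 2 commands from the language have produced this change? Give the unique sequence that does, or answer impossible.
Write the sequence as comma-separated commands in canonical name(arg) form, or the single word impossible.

key: still facing S at the end — net rotation zero over 2 steps
begin: at (2,-2), heading down
1. arc(right, 4) → at (-2,-6), heading left
2. arc(left, 4) → at (-6,-10), heading down
no other 2-command option fits: unique.

arc(right, 4), arc(left, 4)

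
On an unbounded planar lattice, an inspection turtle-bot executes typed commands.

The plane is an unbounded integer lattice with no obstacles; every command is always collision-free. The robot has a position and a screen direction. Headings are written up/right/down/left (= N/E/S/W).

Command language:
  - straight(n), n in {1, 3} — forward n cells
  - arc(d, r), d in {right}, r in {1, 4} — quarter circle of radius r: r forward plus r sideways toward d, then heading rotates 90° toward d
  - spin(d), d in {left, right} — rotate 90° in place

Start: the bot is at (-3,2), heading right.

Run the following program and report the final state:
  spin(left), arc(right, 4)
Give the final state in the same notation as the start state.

at (1,6), heading right

begin: at (-3,2), heading right
step 1 (spin(left)): at (-3,2), heading up
step 2 (arc(right, 4)): at (1,6), heading right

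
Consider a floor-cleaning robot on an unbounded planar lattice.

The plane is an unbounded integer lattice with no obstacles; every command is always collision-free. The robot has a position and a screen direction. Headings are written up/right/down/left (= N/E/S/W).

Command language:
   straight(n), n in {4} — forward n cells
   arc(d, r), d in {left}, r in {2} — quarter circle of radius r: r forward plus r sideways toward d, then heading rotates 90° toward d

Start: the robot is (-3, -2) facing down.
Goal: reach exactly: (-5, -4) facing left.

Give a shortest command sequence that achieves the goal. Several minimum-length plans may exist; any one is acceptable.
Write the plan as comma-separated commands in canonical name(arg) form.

straight(4), arc(left, 2), arc(left, 2), arc(left, 2), straight(4)

begin: (-3, -2) facing down
1. straight(4) → (-3, -6) facing down
2. arc(left, 2) → (-1, -8) facing right
3. arc(left, 2) → (1, -6) facing up
4. arc(left, 2) → (-1, -4) facing left
5. straight(4) → (-5, -4) facing left
no 4-step plan works, so 5 is optimal.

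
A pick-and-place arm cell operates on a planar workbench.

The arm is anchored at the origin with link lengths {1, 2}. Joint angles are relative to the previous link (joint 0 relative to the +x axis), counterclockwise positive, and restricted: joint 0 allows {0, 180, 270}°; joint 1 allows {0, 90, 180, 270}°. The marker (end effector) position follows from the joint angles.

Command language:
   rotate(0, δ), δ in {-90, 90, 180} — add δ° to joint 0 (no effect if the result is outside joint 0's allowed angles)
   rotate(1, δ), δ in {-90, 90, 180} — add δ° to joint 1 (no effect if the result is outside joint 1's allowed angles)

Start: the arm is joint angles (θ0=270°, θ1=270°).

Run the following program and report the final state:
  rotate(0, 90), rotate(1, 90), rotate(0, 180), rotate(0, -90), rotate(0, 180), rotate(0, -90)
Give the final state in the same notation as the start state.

start: joint angles (θ0=270°, θ1=270°)
1. rotate(0, 90) → joint angles (θ0=0°, θ1=270°)
2. rotate(1, 90) → joint angles (θ0=0°, θ1=0°)
3. rotate(0, 180) → joint angles (θ0=180°, θ1=0°)
4. rotate(0, -90) → joint angles (θ0=180°, θ1=0°)
5. rotate(0, 180) → joint angles (θ0=0°, θ1=0°)
6. rotate(0, -90) → joint angles (θ0=270°, θ1=0°)

joint angles (θ0=270°, θ1=0°)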